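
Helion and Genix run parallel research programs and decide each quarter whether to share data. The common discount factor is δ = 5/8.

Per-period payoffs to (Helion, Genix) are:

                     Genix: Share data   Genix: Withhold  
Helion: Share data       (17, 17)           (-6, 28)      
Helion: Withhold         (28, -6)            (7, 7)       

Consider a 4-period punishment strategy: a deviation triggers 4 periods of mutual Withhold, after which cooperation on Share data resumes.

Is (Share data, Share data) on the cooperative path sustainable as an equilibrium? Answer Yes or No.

Comparing payoff streams over the 5 periods until play realigns: cooperate → 17(1+δ+…+δ^4); deviate → 28 + 7(δ+…+δ^4).
Cooperation is sustained iff (17−7)(δ+…+δ^4) ≥ 28−17.
δ+…+δ^4 = 5/8·(1−(5/8)^4)/(1−5/8) = 1.4124, and (28−17)/(17−7) = 1.1000.
1.4124 ≥ 1.1000, so cooperation is sustainable.

Yes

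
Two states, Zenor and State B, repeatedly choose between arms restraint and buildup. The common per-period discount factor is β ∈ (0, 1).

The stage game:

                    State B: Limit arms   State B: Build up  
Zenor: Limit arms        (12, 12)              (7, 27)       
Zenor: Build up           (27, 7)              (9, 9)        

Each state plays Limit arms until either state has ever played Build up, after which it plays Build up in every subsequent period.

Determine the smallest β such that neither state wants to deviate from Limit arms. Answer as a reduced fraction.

12/(1−β) ≥ 27 + 9β/(1−β)
12 ≥ 27 − 18β
β ≥ 15/18 = 5/6.

5/6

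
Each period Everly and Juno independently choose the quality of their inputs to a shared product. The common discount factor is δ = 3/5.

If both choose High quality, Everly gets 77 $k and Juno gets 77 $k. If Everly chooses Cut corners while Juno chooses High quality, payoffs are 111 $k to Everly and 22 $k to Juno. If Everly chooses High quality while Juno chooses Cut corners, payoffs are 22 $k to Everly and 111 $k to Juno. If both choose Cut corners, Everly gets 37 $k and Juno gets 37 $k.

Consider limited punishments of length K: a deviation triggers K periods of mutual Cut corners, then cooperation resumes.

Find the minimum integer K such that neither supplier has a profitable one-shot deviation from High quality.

2

No profitable deviation requires (77−37)(δ+…+δ^K) ≥ 111−77, i.e. δ+…+δ^K ≥ 17/20 ≈ 0.8500.
With δ = 3/5, the partial sums are K=1: 0.6000, K=2: 0.9600.
K = 2 is the first length at which the sum reaches 0.8500.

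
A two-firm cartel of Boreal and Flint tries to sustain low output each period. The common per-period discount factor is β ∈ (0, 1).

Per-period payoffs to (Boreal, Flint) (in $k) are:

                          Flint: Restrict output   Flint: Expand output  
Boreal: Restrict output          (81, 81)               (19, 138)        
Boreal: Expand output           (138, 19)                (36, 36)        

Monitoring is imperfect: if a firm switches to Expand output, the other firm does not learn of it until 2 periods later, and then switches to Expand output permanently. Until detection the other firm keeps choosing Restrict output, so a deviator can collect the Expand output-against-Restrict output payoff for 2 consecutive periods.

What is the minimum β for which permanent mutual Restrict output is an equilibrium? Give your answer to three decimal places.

0.748

Deviating for the 2 undetected periods gains 138−81 = 57 per period over cooperation, then loses 81−36 = 45 per period forever once punishment starts.
Gain: 57(1 + β + … + β^1); loss: 45·β^2/(1−β).
No profitable deviation ⇔ 57(1−β^2) ≤ 45·β^2, i.e. β^2 ≥ 57/(57+45) = 19/34.
Hence β ≥ (19/34)^(1/2) ≈ 0.748.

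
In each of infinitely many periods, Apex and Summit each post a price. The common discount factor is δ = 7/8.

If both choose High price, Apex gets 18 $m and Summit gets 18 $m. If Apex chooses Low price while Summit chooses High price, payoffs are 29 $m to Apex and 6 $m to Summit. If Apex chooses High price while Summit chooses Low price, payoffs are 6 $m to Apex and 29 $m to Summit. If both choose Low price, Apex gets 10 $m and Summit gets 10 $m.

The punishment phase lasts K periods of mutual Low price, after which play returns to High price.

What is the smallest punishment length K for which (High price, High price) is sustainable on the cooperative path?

2

No profitable deviation requires (18−10)(δ+…+δ^K) ≥ 29−18, i.e. δ+…+δ^K ≥ 11/8 ≈ 1.3750.
With δ = 7/8, the partial sums are K=1: 0.8750, K=2: 1.6406.
K = 2 is the first length at which the sum reaches 1.3750.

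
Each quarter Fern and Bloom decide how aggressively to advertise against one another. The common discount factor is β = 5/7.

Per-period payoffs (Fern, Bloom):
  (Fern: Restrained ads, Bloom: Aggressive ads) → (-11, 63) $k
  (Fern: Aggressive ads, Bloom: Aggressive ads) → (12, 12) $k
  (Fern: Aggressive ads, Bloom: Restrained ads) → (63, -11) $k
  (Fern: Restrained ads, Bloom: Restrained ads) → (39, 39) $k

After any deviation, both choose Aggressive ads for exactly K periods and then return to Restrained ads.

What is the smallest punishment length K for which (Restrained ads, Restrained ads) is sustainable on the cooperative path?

IC: β(1−β^K)/(1−β) ≥ (63−39)/(39−12) = 8/9.
With β = 5/7: need 1 − β^K ≥ 8/9·(1−5/7)/(5/7), i.e. β^K ≤ 0.6444.
Since (5/7)^1 = 0.7143 and (5/7)^2 = 0.5102, the smallest such K is 2.

2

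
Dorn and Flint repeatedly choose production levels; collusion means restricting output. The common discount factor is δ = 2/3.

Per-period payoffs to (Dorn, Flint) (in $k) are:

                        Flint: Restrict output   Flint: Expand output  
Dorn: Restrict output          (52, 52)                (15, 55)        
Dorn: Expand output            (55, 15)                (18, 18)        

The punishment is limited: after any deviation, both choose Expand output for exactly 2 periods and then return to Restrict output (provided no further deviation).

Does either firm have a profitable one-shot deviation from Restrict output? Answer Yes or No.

No

IC: δ+…+δ^2 ≥ (55−52)/(52−18) = 3/34.
At δ = 2/3: partial sum = 1.1111 ≥ 0.0882. Cooperation sustainable.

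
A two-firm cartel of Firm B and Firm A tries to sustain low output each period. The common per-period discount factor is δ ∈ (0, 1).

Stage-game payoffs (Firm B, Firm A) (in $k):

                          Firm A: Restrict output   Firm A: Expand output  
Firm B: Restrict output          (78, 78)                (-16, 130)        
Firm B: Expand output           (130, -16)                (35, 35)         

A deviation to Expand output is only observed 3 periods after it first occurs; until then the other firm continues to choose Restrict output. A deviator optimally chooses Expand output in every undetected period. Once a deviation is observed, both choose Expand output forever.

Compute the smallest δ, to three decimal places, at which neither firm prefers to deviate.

0.818

Deviating for the 3 undetected periods gains 130−78 = 52 per period over cooperation, then loses 78−35 = 43 per period forever once punishment starts.
Gain: 52(1 + δ + … + δ^2); loss: 43·δ^3/(1−δ).
No profitable deviation ⇔ 52(1−δ^3) ≤ 43·δ^3, i.e. δ^3 ≥ 52/(52+43) = 52/95.
Hence δ ≥ (52/95)^(1/3) ≈ 0.818.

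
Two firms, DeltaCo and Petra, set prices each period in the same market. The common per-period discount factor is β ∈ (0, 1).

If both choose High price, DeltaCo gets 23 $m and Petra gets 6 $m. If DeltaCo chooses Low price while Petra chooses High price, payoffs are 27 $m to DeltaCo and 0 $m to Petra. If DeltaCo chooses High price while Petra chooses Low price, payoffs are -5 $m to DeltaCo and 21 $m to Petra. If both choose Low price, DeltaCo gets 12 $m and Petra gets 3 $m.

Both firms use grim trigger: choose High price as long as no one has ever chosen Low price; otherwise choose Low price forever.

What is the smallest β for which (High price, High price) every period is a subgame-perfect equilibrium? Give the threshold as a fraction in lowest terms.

DeltaCo's threshold: (27−23)/(27−12) = 4/15.
Petra's threshold: (21−6)/(21−3) = 5/6.
4/15 < 5/6, so Petra binds and β* = 5/6.

5/6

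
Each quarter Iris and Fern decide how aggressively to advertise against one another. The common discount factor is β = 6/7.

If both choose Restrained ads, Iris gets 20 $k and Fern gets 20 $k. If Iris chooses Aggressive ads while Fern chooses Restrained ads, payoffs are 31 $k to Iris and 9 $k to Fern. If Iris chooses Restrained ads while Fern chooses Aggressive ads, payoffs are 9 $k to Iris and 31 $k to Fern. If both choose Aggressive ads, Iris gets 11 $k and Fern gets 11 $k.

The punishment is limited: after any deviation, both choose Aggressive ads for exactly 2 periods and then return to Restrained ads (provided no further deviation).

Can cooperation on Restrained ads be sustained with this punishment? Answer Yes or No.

Yes

IC: β+…+β^2 ≥ (31−20)/(20−11) = 11/9.
At β = 6/7: partial sum = 1.5918 ≥ 1.2222. Cooperation sustainable.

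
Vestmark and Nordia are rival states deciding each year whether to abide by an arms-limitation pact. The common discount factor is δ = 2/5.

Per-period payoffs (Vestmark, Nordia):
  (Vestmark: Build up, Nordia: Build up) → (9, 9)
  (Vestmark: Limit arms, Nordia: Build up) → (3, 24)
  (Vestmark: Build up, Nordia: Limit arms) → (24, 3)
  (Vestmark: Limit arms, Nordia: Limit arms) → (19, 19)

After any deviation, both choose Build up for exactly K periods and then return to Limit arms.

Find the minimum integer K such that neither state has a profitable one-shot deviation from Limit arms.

Need Σ_{k=1}^{K} δ^k ≥ (24−19)/(19−9) = 0.5000 at δ = 2/5.
At K = 1 the sum is 0.4000 < 0.5000; at K = 2 it is 0.5600 ≥ 0.5000.
So the minimum punishment length is K = 2.

2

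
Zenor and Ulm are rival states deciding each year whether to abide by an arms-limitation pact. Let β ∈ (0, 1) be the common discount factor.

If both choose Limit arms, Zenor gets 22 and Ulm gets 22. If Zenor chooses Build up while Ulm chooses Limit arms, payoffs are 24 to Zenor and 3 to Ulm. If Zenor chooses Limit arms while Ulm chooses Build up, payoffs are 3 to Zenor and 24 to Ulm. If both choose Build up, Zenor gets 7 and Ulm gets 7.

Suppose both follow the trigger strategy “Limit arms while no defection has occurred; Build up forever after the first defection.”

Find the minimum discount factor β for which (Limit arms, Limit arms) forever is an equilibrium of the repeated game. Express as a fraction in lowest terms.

Under grim trigger the critical discount factor is (T−C)/(T−P) with T = 24, C = 22, P = 7.
β* = (24−22)/(24−7) = 2/17.

2/17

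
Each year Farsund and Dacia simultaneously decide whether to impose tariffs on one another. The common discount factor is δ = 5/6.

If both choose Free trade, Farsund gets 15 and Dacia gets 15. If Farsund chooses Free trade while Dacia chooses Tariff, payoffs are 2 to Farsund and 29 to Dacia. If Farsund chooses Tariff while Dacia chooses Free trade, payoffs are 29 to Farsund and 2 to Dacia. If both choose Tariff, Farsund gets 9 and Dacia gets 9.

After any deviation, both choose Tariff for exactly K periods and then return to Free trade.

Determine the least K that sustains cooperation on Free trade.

IC: δ(1−δ^K)/(1−δ) ≥ (29−15)/(15−9) = 7/3.
With δ = 5/6: need 1 − δ^K ≥ 7/3·(1−5/6)/(5/6), i.e. δ^K ≤ 0.5333.
Since (5/6)^3 = 0.5787 and (5/6)^4 = 0.4823, the smallest such K is 4.

4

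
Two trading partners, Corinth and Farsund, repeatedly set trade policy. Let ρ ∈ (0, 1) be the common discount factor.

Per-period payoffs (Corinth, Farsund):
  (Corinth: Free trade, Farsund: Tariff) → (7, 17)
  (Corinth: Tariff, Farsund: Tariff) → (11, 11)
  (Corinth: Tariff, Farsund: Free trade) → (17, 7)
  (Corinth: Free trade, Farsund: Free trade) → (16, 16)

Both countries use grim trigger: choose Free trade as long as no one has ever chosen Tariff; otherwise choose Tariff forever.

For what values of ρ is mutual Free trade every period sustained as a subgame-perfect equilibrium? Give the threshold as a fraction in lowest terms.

Cooperation forever yields 16 each period: 16/(1−ρ).
Deviating yields 17 once, then 11 forever: 17 + 11ρ/(1−ρ).
No profitable deviation requires 16/(1−ρ) ≥ 17 + 11ρ/(1−ρ).
Multiplying by (1−ρ): 16 ≥ 17(1−ρ) + 11ρ = 17 − 6ρ.
So 6ρ ≥ 1, i.e. ρ ≥ 1/6.

1/6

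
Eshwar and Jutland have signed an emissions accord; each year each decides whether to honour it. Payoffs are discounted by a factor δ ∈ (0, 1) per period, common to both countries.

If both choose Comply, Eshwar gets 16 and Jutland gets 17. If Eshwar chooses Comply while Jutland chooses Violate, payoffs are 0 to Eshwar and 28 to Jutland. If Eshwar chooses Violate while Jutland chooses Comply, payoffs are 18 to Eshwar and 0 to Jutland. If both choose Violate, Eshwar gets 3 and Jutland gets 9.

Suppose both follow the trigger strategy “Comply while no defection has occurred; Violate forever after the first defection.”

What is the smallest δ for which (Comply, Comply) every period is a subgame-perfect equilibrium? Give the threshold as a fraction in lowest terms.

For Eshwar: deviation gain 18−16 = 2, per-period punishment loss 16−3 = 13. IC gives δ ≥ 2/15.
For Jutland: gain 11, loss 8 per period, so δ ≥ 11/19.
The tighter constraint is Jutland's, so cooperation needs δ ≥ 11/19.

11/19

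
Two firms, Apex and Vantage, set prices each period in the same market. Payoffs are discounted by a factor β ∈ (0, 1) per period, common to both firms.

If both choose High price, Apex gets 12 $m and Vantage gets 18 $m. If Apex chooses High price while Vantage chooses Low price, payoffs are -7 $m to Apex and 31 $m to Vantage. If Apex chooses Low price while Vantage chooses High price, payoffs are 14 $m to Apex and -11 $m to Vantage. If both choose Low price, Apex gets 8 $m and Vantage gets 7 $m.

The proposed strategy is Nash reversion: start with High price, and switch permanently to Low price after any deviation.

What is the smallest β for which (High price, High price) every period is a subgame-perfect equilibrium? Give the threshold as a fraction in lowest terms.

13/24

For Apex: deviation gain 14−12 = 2, per-period punishment loss 12−8 = 4. IC gives β ≥ 2/6 = 1/3.
For Vantage: gain 13, loss 11 per period, so β ≥ 13/24.
The tighter constraint is Vantage's, so cooperation needs β ≥ 13/24.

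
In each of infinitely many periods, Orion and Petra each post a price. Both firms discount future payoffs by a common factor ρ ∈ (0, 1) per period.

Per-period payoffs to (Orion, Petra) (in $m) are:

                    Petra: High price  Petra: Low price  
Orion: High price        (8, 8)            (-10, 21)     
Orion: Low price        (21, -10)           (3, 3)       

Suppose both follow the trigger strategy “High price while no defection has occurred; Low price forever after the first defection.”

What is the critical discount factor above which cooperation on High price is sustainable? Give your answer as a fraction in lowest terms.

13/18

One-period gain from deviating is 21 − 8 = 13. The loss is 8 − 3 = 5 in every subsequent period, with present value 5·ρ/(1−ρ).
Deviation is unprofitable when 5·ρ/(1−ρ) ≥ 13, i.e. ρ/(1−ρ) ≥ 13/5.
Equivalently ρ ≥ 13/(13+5) = 13/18.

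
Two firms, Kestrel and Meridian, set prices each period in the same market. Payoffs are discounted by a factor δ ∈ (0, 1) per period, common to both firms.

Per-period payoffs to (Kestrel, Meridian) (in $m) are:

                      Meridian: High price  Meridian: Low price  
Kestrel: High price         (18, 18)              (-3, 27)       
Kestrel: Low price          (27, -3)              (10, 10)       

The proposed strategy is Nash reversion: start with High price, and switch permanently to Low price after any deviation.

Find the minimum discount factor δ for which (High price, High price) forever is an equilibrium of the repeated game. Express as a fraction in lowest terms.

Cooperation forever yields 18 each period: 18/(1−δ).
Deviating yields 27 once, then 10 forever: 27 + 10δ/(1−δ).
No profitable deviation requires 18/(1−δ) ≥ 27 + 10δ/(1−δ).
Multiplying by (1−δ): 18 ≥ 27(1−δ) + 10δ = 27 − 17δ.
So 17δ ≥ 9, i.e. δ ≥ 9/17.

9/17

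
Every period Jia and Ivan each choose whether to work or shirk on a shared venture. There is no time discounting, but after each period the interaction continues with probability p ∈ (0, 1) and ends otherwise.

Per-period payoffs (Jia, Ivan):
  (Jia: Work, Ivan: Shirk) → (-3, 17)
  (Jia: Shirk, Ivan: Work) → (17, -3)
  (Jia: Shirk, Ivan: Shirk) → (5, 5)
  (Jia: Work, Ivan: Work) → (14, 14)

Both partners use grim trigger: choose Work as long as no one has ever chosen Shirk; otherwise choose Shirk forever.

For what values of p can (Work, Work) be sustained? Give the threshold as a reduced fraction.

With no time discounting, the continuation probability p plays the role of the discount factor.
Grim-trigger IC: 14/(1−p) ≥ 17 + 5p/(1−p) ⇒ p ≥ (17−14)/(17−5) = 1/4.

1/4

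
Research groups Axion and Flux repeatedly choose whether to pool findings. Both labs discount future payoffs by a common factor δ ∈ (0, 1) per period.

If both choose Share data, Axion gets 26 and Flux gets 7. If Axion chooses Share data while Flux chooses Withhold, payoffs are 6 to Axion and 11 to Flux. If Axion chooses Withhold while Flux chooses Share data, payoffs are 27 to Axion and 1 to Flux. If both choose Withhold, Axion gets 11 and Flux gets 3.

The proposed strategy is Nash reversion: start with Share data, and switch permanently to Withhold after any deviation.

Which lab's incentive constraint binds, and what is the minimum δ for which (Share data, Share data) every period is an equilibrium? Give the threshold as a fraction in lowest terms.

For Axion: deviation gain 27−26 = 1, per-period punishment loss 26−11 = 15. IC gives δ ≥ 1/16.
For Flux: gain 4, loss 4 per period, so δ ≥ 4/8 = 1/2.
The tighter constraint is Flux's, so cooperation needs δ ≥ 1/2.

Flux; δ ≥ 1/2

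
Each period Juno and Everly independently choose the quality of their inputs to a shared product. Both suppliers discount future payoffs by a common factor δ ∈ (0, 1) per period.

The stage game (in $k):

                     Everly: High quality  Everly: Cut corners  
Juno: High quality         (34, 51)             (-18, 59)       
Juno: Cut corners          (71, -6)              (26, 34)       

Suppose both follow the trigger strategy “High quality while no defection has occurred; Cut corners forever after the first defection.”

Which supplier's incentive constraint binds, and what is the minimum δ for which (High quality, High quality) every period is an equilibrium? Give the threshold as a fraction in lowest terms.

Juno; δ ≥ 37/45

Juno: cooperation gives 34 each period; deviation gives 71 once then 26 forever.
  34/(1−δ) ≥ 71 + 26δ/(1−δ) ⇒ δ ≥ 37/45.
Everly: cooperation gives 51 each period; deviation gives 59 once then 34 forever.
  δ ≥ 8/25.
Both must hold, so the binding constraint is Juno's: δ ≥ 37/45.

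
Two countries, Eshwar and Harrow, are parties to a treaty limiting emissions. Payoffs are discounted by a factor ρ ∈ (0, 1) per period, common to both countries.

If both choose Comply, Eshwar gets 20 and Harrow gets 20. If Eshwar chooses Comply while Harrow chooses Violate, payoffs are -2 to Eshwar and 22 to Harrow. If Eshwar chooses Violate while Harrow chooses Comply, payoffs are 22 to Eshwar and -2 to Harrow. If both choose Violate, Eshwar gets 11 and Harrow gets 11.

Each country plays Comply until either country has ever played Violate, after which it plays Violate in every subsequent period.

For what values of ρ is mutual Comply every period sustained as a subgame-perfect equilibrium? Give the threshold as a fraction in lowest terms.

Under grim trigger the critical discount factor is (T−C)/(T−P) with T = 22, C = 20, P = 11.
ρ* = (22−20)/(22−11) = 2/11.

2/11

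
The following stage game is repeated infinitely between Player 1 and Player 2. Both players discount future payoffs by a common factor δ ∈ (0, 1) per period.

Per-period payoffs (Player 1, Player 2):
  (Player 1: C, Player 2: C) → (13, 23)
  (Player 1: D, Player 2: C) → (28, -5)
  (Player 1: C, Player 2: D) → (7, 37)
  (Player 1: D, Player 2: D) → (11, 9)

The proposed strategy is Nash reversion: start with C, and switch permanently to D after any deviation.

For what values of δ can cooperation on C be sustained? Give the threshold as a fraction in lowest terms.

Player 1's threshold: (28−13)/(28−11) = 15/17.
Player 2's threshold: (37−23)/(37−9) = 1/2.
15/17 > 1/2, so Player 1 binds and δ* = 15/17.

15/17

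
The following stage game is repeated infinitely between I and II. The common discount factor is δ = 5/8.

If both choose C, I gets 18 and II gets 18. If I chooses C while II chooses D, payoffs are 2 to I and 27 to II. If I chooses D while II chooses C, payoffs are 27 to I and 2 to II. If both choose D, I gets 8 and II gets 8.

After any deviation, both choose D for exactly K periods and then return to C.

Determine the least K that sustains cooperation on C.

Need Σ_{k=1}^{K} δ^k ≥ (27−18)/(18−8) = 0.9000 at δ = 5/8.
At K = 1 the sum is 0.6250 < 0.9000; at K = 2 it is 1.0156 ≥ 0.9000.
So the minimum punishment length is K = 2.

2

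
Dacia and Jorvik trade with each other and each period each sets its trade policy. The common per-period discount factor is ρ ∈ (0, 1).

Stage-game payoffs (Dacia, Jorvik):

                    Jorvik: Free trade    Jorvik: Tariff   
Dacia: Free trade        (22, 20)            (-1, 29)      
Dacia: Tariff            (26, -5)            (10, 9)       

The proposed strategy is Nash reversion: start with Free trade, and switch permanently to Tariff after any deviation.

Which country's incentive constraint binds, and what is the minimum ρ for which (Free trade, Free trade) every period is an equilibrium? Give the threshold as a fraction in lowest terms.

For Dacia: deviation gain 26−22 = 4, per-period punishment loss 22−10 = 12. IC gives ρ ≥ 4/16 = 1/4.
For Jorvik: gain 9, loss 11 per period, so ρ ≥ 9/20.
The tighter constraint is Jorvik's, so cooperation needs ρ ≥ 9/20.

Jorvik; ρ ≥ 9/20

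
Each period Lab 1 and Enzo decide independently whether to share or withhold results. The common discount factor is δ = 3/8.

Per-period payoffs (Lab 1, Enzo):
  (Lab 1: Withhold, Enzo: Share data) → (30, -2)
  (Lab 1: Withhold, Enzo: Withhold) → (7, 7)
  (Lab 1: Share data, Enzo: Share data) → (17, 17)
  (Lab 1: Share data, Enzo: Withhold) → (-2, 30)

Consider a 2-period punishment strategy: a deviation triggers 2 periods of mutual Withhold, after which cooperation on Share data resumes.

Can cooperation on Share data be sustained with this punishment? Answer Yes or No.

No

IC: δ+…+δ^2 ≥ (30−17)/(17−7) = 13/10.
At δ = 3/8: partial sum = 0.5156 < 1.3000. Cooperation not sustainable.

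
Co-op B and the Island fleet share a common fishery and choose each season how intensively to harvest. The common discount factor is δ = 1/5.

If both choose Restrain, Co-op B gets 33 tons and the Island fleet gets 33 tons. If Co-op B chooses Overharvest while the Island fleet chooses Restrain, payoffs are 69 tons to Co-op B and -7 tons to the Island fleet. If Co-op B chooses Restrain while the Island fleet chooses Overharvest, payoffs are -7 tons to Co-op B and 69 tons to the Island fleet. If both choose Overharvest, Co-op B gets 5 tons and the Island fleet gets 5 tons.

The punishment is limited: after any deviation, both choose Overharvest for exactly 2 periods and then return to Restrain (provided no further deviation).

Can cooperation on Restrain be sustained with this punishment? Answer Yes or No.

A one-shot deviation gives 69 now, then 5 for 2 periods, then back to 33.
Gain from deviating: (69−33) today; loss: (33−5) in each of the next 2 periods.
No-deviation condition: (33−5)(δ+…+δ^2) ≥ 69−33, i.e. δ+…+δ^2 ≥ 9/7.
At δ = 1/5: δ+…+δ^2 = 0.2400 < 1.2857.
So cooperation is not sustainable.

No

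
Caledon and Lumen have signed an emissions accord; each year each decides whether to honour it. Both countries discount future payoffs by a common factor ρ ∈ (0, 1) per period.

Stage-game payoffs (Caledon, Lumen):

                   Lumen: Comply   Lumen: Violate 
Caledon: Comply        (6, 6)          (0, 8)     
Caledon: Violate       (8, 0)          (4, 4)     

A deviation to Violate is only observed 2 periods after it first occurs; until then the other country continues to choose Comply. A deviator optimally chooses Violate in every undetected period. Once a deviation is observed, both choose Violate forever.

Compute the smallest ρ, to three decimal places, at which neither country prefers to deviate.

The best deviation is to choose Violate for all 2 undetected periods, earning 8 each, then 4 forever once detected.
Deviation value: 8(1−ρ^2)/(1−ρ) + 4ρ^2/(1−ρ); cooperation value: 6/(1−ρ).
IC: 6 ≥ 8(1−ρ^2) + 4ρ^2 = 8 − 4ρ^2.
So ρ^2 ≥ 2/4 = 1/2, giving ρ ≥ (1/2)^(1/2) ≈ 0.707.

0.707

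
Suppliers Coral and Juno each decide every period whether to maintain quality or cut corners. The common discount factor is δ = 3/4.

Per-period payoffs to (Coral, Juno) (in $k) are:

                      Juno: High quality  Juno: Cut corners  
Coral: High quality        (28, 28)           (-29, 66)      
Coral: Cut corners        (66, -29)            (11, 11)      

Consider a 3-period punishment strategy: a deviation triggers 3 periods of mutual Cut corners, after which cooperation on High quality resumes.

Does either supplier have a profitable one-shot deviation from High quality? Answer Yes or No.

IC: δ+…+δ^3 ≥ (66−28)/(28−11) = 38/17.
At δ = 3/4: partial sum = 1.7344 < 2.2353. Cooperation not sustainable.

Yes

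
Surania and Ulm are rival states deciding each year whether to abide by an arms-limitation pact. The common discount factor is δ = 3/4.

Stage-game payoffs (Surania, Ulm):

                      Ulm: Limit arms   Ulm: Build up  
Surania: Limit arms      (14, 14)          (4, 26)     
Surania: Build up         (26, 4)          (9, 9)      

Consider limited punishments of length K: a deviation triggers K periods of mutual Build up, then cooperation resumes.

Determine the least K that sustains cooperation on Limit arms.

IC: δ(1−δ^K)/(1−δ) ≥ (26−14)/(14−9) = 12/5.
With δ = 3/4: need 1 − δ^K ≥ 12/5·(1−3/4)/(3/4), i.e. δ^K ≤ 0.2000.
Since (3/4)^5 = 0.2373 and (3/4)^6 = 0.1780, the smallest such K is 6.

6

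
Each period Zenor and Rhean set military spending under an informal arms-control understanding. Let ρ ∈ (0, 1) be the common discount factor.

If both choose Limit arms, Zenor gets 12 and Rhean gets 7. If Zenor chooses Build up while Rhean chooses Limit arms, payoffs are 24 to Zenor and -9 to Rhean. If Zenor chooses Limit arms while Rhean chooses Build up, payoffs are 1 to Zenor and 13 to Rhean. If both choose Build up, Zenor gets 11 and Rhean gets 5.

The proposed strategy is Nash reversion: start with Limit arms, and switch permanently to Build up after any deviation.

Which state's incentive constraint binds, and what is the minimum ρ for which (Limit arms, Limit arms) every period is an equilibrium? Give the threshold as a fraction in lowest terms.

Zenor; ρ ≥ 12/13

Zenor's threshold: (24−12)/(24−11) = 12/13.
Rhean's threshold: (13−7)/(13−5) = 3/4.
12/13 > 3/4, so Zenor binds and ρ* = 12/13.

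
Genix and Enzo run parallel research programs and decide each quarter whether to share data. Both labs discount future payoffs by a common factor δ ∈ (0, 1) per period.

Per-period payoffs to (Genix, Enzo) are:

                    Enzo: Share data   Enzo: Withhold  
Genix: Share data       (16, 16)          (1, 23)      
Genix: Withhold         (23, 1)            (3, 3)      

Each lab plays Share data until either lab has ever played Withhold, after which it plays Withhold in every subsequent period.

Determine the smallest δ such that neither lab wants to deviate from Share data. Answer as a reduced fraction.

Under grim trigger the critical discount factor is (T−C)/(T−P) with T = 23, C = 16, P = 3.
δ* = (23−16)/(23−3) = 7/20.

7/20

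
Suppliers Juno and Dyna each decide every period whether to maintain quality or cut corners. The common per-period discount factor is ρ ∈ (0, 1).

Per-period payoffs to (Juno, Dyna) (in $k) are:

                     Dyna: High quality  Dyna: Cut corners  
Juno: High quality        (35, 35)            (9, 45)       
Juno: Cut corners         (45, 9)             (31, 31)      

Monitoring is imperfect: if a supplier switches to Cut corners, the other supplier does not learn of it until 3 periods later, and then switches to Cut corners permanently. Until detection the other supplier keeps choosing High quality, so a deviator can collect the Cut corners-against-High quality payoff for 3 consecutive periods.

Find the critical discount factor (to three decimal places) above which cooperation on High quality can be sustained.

Deviating for the 3 undetected periods gains 45−35 = 10 per period over cooperation, then loses 35−31 = 4 per period forever once punishment starts.
Gain: 10(1 + ρ + … + ρ^2); loss: 4·ρ^3/(1−ρ).
No profitable deviation ⇔ 10(1−ρ^3) ≤ 4·ρ^3, i.e. ρ^3 ≥ 10/(10+4) = 5/7.
Hence ρ ≥ (5/7)^(1/3) ≈ 0.894.

0.894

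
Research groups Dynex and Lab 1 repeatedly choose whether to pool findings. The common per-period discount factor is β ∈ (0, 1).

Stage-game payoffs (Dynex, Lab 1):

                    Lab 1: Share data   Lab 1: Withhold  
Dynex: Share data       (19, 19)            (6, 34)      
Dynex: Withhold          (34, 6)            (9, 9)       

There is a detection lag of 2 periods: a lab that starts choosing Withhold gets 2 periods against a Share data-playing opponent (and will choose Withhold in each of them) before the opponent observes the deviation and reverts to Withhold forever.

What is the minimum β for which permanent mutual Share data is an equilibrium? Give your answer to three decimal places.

Deviating for the 2 undetected periods gains 34−19 = 15 per period over cooperation, then loses 19−9 = 10 per period forever once punishment starts.
Gain: 15(1 + β + … + β^1); loss: 10·β^2/(1−β).
No profitable deviation ⇔ 15(1−β^2) ≤ 10·β^2, i.e. β^2 ≥ 15/(15+10) = 3/5.
Hence β ≥ (3/5)^(1/2) ≈ 0.775.

0.775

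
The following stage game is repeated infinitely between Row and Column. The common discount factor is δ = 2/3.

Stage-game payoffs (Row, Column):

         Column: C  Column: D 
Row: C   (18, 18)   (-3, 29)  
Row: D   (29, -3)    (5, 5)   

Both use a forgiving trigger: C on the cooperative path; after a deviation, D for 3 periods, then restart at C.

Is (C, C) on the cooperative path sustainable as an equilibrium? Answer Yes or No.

Comparing payoff streams over the 4 periods until play realigns: cooperate → 18(1+δ+…+δ^3); deviate → 29 + 5(δ+…+δ^3).
Cooperation is sustained iff (18−5)(δ+…+δ^3) ≥ 29−18.
δ+…+δ^3 = 2/3·(1−(2/3)^3)/(1−2/3) = 1.4074, and (29−18)/(18−5) = 0.8462.
1.4074 ≥ 0.8462, so cooperation is sustainable.

Yes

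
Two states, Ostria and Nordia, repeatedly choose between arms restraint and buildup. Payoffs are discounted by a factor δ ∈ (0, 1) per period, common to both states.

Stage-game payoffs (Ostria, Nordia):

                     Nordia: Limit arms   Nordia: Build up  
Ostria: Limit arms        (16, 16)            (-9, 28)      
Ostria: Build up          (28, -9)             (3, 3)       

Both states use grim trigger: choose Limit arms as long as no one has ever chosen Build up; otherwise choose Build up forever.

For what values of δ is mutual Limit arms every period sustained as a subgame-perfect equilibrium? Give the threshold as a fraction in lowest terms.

Cooperation forever yields 16 each period: 16/(1−δ).
Deviating yields 28 once, then 3 forever: 28 + 3δ/(1−δ).
No profitable deviation requires 16/(1−δ) ≥ 28 + 3δ/(1−δ).
Multiplying by (1−δ): 16 ≥ 28(1−δ) + 3δ = 28 − 25δ.
So 25δ ≥ 12, i.e. δ ≥ 12/25.

12/25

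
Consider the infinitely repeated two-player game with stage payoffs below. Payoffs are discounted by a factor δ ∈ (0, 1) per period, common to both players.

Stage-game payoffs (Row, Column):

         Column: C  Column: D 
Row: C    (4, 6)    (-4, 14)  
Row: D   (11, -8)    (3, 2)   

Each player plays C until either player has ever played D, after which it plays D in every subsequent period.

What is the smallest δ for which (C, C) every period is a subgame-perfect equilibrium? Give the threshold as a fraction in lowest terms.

Row's threshold: (11−4)/(11−3) = 7/8.
Column's threshold: (14−6)/(14−2) = 2/3.
7/8 > 2/3, so Row binds and δ* = 7/8.

7/8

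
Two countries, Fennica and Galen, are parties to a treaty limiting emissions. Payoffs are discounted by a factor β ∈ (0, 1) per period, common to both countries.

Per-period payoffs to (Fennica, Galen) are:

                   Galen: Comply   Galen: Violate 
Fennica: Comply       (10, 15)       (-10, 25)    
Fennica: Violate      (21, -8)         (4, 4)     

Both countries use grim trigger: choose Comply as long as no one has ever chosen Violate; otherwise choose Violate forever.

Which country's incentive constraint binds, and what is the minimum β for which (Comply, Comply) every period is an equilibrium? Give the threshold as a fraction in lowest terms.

Fennica; β ≥ 11/17

Fennica: cooperation gives 10 each period; deviation gives 21 once then 4 forever.
  10/(1−β) ≥ 21 + 4β/(1−β) ⇒ β ≥ 11/17.
Galen: cooperation gives 15 each period; deviation gives 25 once then 4 forever.
  β ≥ 10/21.
Both must hold, so the binding constraint is Fennica's: β ≥ 11/17.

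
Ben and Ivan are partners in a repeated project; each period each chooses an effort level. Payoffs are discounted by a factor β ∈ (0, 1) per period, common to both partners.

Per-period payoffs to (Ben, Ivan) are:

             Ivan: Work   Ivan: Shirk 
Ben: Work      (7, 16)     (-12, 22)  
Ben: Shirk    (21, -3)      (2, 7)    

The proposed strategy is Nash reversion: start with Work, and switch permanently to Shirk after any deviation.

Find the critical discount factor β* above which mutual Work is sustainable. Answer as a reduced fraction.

14/19

For Ben: deviation gain 21−7 = 14, per-period punishment loss 7−2 = 5. IC gives β ≥ 14/19.
For Ivan: gain 6, loss 9 per period, so β ≥ 6/15 = 2/5.
The tighter constraint is Ben's, so cooperation needs β ≥ 14/19.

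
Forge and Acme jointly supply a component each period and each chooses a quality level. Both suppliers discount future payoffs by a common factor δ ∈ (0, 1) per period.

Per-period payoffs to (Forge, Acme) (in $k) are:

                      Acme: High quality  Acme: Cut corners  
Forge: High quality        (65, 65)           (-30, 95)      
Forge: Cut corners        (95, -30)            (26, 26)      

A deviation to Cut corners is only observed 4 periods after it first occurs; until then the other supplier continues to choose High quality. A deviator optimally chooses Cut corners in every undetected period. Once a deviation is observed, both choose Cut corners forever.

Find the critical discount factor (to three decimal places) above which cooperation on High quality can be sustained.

0.812

A deviator earns 95 for 4 periods, then 26 forever; cooperating earns 65 forever. Multiplying the IC by (1−δ):
65 ≥ 95(1−δ^4) + 26δ^4, so 69·δ^4 ≥ 30 and δ^4 ≥ 10/23.
δ ≥ (10/23)^(1/4) ≈ 0.812.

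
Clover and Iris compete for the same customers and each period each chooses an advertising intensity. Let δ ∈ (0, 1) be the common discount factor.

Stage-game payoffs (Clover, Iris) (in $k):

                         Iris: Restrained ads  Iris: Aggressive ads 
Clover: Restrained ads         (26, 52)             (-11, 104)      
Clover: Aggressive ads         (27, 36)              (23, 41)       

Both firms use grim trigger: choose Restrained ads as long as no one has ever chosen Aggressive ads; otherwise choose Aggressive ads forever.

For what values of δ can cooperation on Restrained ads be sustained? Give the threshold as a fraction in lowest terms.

For Clover: deviation gain 27−26 = 1, per-period punishment loss 26−23 = 3. IC gives δ ≥ 1/4.
For Iris: gain 52, loss 11 per period, so δ ≥ 52/63.
The tighter constraint is Iris's, so cooperation needs δ ≥ 52/63.

52/63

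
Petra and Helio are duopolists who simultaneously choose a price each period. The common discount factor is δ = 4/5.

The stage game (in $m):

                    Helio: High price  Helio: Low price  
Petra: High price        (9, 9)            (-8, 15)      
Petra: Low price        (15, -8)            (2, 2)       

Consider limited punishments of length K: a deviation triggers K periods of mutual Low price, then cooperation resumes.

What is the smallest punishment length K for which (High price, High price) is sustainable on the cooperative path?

2

Need Σ_{k=1}^{K} δ^k ≥ (15−9)/(9−2) = 0.8571 at δ = 4/5.
At K = 1 the sum is 0.8000 < 0.8571; at K = 2 it is 1.4400 ≥ 0.8571.
So the minimum punishment length is K = 2.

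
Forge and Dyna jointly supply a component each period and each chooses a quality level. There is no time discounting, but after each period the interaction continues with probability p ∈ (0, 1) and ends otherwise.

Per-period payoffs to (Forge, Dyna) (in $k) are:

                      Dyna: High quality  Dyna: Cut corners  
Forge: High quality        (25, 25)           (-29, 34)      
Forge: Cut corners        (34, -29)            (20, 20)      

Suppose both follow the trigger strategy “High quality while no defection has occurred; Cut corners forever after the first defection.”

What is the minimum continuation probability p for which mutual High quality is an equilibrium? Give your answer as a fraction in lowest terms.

9/14

Expected cooperation value is 25 + p·25 + p²·25 + … = 25/(1−p); deviation gives 34 + p·20/(1−p).
25 ≥ 34(1−p) + 20p ⇒ 14p ≥ 9 ⇒ p ≥ 9/14.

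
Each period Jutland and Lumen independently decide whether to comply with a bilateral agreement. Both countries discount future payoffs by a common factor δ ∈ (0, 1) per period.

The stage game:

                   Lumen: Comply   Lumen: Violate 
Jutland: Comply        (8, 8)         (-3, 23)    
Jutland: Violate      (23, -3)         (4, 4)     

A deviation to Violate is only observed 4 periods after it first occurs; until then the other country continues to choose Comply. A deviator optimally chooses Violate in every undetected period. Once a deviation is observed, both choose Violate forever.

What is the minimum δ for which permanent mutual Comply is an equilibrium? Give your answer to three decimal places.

Deviating for the 4 undetected periods gains 23−8 = 15 per period over cooperation, then loses 8−4 = 4 per period forever once punishment starts.
Gain: 15(1 + δ + … + δ^3); loss: 4·δ^4/(1−δ).
No profitable deviation ⇔ 15(1−δ^4) ≤ 4·δ^4, i.e. δ^4 ≥ 15/(15+4) = 15/19.
Hence δ ≥ (15/19)^(1/4) ≈ 0.943.

0.943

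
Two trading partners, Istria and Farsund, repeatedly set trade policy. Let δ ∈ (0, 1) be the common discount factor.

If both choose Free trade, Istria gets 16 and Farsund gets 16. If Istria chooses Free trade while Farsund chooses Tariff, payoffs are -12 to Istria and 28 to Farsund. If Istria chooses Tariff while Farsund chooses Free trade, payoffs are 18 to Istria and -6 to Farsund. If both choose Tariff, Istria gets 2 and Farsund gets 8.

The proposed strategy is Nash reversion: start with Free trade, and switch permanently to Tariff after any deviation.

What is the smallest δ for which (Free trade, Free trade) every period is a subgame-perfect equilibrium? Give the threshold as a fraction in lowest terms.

3/5

Istria: cooperation gives 16 each period; deviation gives 18 once then 2 forever.
  16/(1−δ) ≥ 18 + 2δ/(1−δ) ⇒ δ ≥ 2/16 = 1/8.
Farsund: cooperation gives 16 each period; deviation gives 28 once then 8 forever.
  δ ≥ 12/20 = 3/5.
Both must hold, so the binding constraint is Farsund's: δ ≥ 3/5.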